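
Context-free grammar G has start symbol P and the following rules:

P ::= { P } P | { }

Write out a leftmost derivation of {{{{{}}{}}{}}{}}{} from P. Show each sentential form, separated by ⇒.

P⇒{P}P⇒{{P}P}P⇒{{{P}P}P}P⇒{{{{P}P}P}P}P⇒{{{{{}}P}P}P}P⇒{{{{{}}{}}P}P}P⇒{{{{{}}{}}{}}P}P⇒{{{{{}}{}}{}}{}}P⇒{{{{{}}{}}{}}{}}{}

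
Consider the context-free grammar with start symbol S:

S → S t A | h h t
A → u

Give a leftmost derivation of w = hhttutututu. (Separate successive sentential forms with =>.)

S => StA => StAtA => StAtAtA => StAtAtAtA => hhttAtAtAtA => hhttutAtAtA => hhttututAtA => hhttutututA => hhttutututu

S => StA   [S → S t A]
StA => StAtA   [S → S t A]
StAtA => StAtAtA   [S → S t A]
StAtAtA => StAtAtAtA   [S → S t A]
StAtAtAtA => hhttAtAtAtA   [S → h h t]
hhttAtAtAtA => hhttutAtAtA   [A → u]
hhttutAtAtA => hhttututAtA   [A → u]
hhttututAtA => hhttutututA   [A → u]
hhttutututA => hhttutututu   [A → u]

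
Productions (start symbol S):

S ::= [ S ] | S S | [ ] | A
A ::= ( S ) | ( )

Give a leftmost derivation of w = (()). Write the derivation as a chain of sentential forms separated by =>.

S => A => (S) => (A) => (())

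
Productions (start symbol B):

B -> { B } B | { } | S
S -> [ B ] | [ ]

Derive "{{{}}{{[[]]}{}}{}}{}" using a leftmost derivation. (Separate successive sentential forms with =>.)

B => {B}B => {{B}B}B => {{{}}B}B => {{{}}{B}B}B => {{{}}{{B}B}B}B => {{{}}{{S}B}B}B => {{{}}{{[B]}B}B}B => {{{}}{{[S]}B}B}B => {{{}}{{[[]]}B}B}B => {{{}}{{[[]]}{}}B}B => {{{}}{{[[]]}{}}{}}B => {{{}}{{[[]]}{}}{}}{}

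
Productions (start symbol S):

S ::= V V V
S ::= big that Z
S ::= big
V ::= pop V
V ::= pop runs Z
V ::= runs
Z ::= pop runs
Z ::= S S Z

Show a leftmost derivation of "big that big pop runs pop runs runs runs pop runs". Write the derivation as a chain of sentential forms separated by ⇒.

S ⇒ big that Z ⇒ big that S S Z ⇒ big that big S Z ⇒ big that big V V V Z ⇒ big that big pop runs Z V V Z ⇒ big that big pop runs pop runs V V Z ⇒ big that big pop runs pop runs runs V Z ⇒ big that big pop runs pop runs runs runs Z ⇒ big that big pop runs pop runs runs runs pop runs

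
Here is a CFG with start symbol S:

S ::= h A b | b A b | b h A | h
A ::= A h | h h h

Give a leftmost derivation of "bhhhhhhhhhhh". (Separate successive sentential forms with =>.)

S => bhA => bhAh => bhAhh => bhAhhh => bhAhhhh => bhAhhhhh => bhAhhhhhh => bhAhhhhhhh => bhhhhhhhhhhh

S => bhA   [S ::= b h A]
bhA => bhAh   [A ::= A h]
bhAh => bhAhh   [A ::= A h]
bhAhh => bhAhhh   [A ::= A h]
bhAhhh => bhAhhhh   [A ::= A h]
bhAhhhh => bhAhhhhh   [A ::= A h]
bhAhhhhh => bhAhhhhhh   [A ::= A h]
bhAhhhhhh => bhAhhhhhhh   [A ::= A h]
bhAhhhhhhh => bhhhhhhhhhhh   [A ::= h h h]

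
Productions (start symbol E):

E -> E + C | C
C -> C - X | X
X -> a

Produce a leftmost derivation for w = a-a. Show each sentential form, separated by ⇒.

E ⇒ C   [E -> C]
C ⇒ C-X   [C -> C - X]
C-X ⇒ X-X   [C -> X]
X-X ⇒ a-X   [X -> a]
a-X ⇒ a-a   [X -> a]

E ⇒ C ⇒ C-X ⇒ X-X ⇒ a-X ⇒ a-a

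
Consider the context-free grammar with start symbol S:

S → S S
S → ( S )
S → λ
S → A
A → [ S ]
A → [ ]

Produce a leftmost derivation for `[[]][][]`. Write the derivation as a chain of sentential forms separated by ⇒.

S ⇒ SS ⇒ AS ⇒ [S]S ⇒ [A]S ⇒ [[]]S ⇒ [[]]SS ⇒ [[]]AS ⇒ [[]][]S ⇒ [[]][]SS ⇒ [[]][]AS ⇒ [[]][][]S ⇒ [[]][][]

S ⇒ SS   [S → S S]
SS ⇒ AS   [S → A]
AS ⇒ [S]S   [A → [ S ]]
[S]S ⇒ [A]S   [S → A]
[A]S ⇒ [[]]S   [A → [ ]]
[[]]S ⇒ [[]]SS   [S → S S]
[[]]SS ⇒ [[]]AS   [S → A]
[[]]AS ⇒ [[]][]S   [A → [ ]]
[[]][]S ⇒ [[]][]SS   [S → S S]
[[]][]SS ⇒ [[]][]AS   [S → A]
[[]][]AS ⇒ [[]][][]S   [A → [ ]]
[[]][][]S ⇒ [[]][][]   [S → λ]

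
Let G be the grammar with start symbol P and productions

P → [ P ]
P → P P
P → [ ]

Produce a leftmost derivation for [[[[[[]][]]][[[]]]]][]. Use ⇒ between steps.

P⇒PP⇒[P]P⇒[[P]]P⇒[[PP]]P⇒[[[P]P]]P⇒[[[[P]]P]]P⇒[[[[PP]]P]]P⇒[[[[[P]P]]P]]P⇒[[[[[[]]P]]P]]P⇒[[[[[[]][]]]P]]P⇒[[[[[[]][]]][P]]]P⇒[[[[[[]][]]][[P]]]]P⇒[[[[[[]][]]][[[]]]]]P⇒[[[[[[]][]]][[[]]]]][]

P ⇒ PP   [P → P P]
PP ⇒ [P]P   [P → [ P ]]
[P]P ⇒ [[P]]P   [P → [ P ]]
[[P]]P ⇒ [[PP]]P   [P → P P]
[[PP]]P ⇒ [[[P]P]]P   [P → [ P ]]
[[[P]P]]P ⇒ [[[[P]]P]]P   [P → [ P ]]
[[[[P]]P]]P ⇒ [[[[PP]]P]]P   [P → P P]
[[[[PP]]P]]P ⇒ [[[[[P]P]]P]]P   [P → [ P ]]
[[[[[P]P]]P]]P ⇒ [[[[[[]]P]]P]]P   [P → [ ]]
[[[[[[]]P]]P]]P ⇒ [[[[[[]][]]]P]]P   [P → [ ]]
[[[[[[]][]]]P]]P ⇒ [[[[[[]][]]][P]]]P   [P → [ P ]]
[[[[[[]][]]][P]]]P ⇒ [[[[[[]][]]][[P]]]]P   [P → [ P ]]
[[[[[[]][]]][[P]]]]P ⇒ [[[[[[]][]]][[[]]]]]P   [P → [ ]]
[[[[[[]][]]][[[]]]]]P ⇒ [[[[[[]][]]][[[]]]]][]   [P → [ ]]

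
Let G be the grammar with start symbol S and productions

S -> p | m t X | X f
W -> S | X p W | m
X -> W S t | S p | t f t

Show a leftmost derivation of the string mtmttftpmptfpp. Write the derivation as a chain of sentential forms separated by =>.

S => mtX => mtSp => mtmtXp => mtmtSpp => mtmtXfpp => mtmtWStfpp => mtmtXpWStfpp => mtmttftpWStfpp => mtmttftpmStfpp => mtmttftpmptfpp

S => mtX   [S -> m t X]
mtX => mtSp   [X -> S p]
mtSp => mtmtXp   [S -> m t X]
mtmtXp => mtmtSpp   [X -> S p]
mtmtSpp => mtmtXfpp   [S -> X f]
mtmtXfpp => mtmtWStfpp   [X -> W S t]
mtmtWStfpp => mtmtXpWStfpp   [W -> X p W]
mtmtXpWStfpp => mtmttftpWStfpp   [X -> t f t]
mtmttftpWStfpp => mtmttftpmStfpp   [W -> m]
mtmttftpmStfpp => mtmttftpmptfpp   [S -> p]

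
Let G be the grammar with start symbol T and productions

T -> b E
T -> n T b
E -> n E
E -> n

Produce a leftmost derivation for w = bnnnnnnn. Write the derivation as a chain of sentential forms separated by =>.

T=>bE=>bnE=>bnnE=>bnnnE=>bnnnnE=>bnnnnnE=>bnnnnnnE=>bnnnnnnn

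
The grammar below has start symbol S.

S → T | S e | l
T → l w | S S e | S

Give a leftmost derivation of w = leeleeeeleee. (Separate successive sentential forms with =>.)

S=>T=>SSe=>SeSe=>SeeSe=>SeeeSe=>TeeeSe=>SSeeeeSe=>SeSeeeeSe=>SeeSeeeeSe=>leeSeeeeSe=>leeleeeeSe=>leeleeeeSee=>leeleeeeSeee=>leeleeeeleee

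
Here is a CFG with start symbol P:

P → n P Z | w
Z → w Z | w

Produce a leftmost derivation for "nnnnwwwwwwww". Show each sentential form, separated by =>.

P => nPZ => nnPZZ => nnnPZZZ => nnnnPZZZZ => nnnnwZZZZ => nnnnwwZZZZ => nnnnwwwZZZZ => nnnnwwwwZZZZ => nnnnwwwwwZZZ => nnnnwwwwwwZZ => nnnnwwwwwwwZ => nnnnwwwwwwww

P => nPZ   [P → n P Z]
nPZ => nnPZZ   [P → n P Z]
nnPZZ => nnnPZZZ   [P → n P Z]
nnnPZZZ => nnnnPZZZZ   [P → n P Z]
nnnnPZZZZ => nnnnwZZZZ   [P → w]
nnnnwZZZZ => nnnnwwZZZZ   [Z → w Z]
nnnnwwZZZZ => nnnnwwwZZZZ   [Z → w Z]
nnnnwwwZZZZ => nnnnwwwwZZZZ   [Z → w Z]
nnnnwwwwZZZZ => nnnnwwwwwZZZ   [Z → w]
nnnnwwwwwZZZ => nnnnwwwwwwZZ   [Z → w]
nnnnwwwwwwZZ => nnnnwwwwwwwZ   [Z → w]
nnnnwwwwwwwZ => nnnnwwwwwwww   [Z → w]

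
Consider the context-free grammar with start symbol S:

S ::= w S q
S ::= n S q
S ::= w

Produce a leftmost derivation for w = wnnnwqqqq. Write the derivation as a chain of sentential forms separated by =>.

S=>wSq=>wnSqq=>wnnSqqq=>wnnnSqqqq=>wnnnwqqqq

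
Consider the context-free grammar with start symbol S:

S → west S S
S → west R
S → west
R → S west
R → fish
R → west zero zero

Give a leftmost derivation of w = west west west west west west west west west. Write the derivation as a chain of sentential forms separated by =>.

S => west S S => west west S S S => west west west R S S => west west west S west S S => west west west west S S west S S => west west west west west S west S S => west west west west west west west S S => west west west west west west west west S => west west west west west west west west west

S => west S S   [S → west S S]
west S S => west west S S S   [S → west S S]
west west S S S => west west west R S S   [S → west R]
west west west R S S => west west west S west S S   [R → S west]
west west west S west S S => west west west west S S west S S   [S → west S S]
west west west west S S west S S => west west west west west S west S S   [S → west]
west west west west west S west S S => west west west west west west west S S   [S → west]
west west west west west west west S S => west west west west west west west west S   [S → west]
west west west west west west west west S => west west west west west west west west west   [S → west]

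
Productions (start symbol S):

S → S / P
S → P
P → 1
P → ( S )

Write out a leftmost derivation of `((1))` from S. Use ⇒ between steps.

S⇒P⇒(S)⇒(P)⇒((S))⇒((P))⇒((1))

S ⇒ P   [S → P]
P ⇒ (S)   [P → ( S )]
(S) ⇒ (P)   [S → P]
(P) ⇒ ((S))   [P → ( S )]
((S)) ⇒ ((P))   [S → P]
((P)) ⇒ ((1))   [P → 1]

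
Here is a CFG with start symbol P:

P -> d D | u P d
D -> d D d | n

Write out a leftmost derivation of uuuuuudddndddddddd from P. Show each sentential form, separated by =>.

P => uPd => uuPdd => uuuPddd => uuuuPdddd => uuuuuPddddd => uuuuuuPdddddd => uuuuuudDdddddd => uuuuuuddDddddddd => uuuuuudddDdddddddd => uuuuuudddndddddddd

P => uPd   [P -> u P d]
uPd => uuPdd   [P -> u P d]
uuPdd => uuuPddd   [P -> u P d]
uuuPddd => uuuuPdddd   [P -> u P d]
uuuuPdddd => uuuuuPddddd   [P -> u P d]
uuuuuPddddd => uuuuuuPdddddd   [P -> u P d]
uuuuuuPdddddd => uuuuuudDdddddd   [P -> d D]
uuuuuudDdddddd => uuuuuuddDddddddd   [D -> d D d]
uuuuuuddDddddddd => uuuuuudddDdddddddd   [D -> d D d]
uuuuuudddDdddddddd => uuuuuudddndddddddd   [D -> n]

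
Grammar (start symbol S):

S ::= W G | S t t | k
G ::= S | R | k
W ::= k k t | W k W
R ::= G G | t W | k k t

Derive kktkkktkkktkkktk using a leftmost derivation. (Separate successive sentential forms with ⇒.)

S⇒WG⇒WkWG⇒WkWkWG⇒WkWkWkWG⇒kktkWkWkWG⇒kktkkktkWkWG⇒kktkkktkkktkWG⇒kktkkktkkktkkktG⇒kktkkktkkktkkktk

S ⇒ WG   [S ::= W G]
WG ⇒ WkWG   [W ::= W k W]
WkWG ⇒ WkWkWG   [W ::= W k W]
WkWkWG ⇒ WkWkWkWG   [W ::= W k W]
WkWkWkWG ⇒ kktkWkWkWG   [W ::= k k t]
kktkWkWkWG ⇒ kktkkktkWkWG   [W ::= k k t]
kktkkktkWkWG ⇒ kktkkktkkktkWG   [W ::= k k t]
kktkkktkkktkWG ⇒ kktkkktkkktkkktG   [W ::= k k t]
kktkkktkkktkkktG ⇒ kktkkktkkktkkktk   [G ::= k]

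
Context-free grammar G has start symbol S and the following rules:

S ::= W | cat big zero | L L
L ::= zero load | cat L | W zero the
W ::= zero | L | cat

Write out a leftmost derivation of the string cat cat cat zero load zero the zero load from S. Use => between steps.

S => L L   [S ::= L L]
L L => W zero the L   [L ::= W zero the]
W zero the L => L zero the L   [W ::= L]
L zero the L => cat L zero the L   [L ::= cat L]
cat L zero the L => cat cat L zero the L   [L ::= cat L]
cat cat L zero the L => cat cat cat L zero the L   [L ::= cat L]
cat cat cat L zero the L => cat cat cat zero load zero the L   [L ::= zero load]
cat cat cat zero load zero the L => cat cat cat zero load zero the zero load   [L ::= zero load]

S => L L => W zero the L => L zero the L => cat L zero the L => cat cat L zero the L => cat cat cat L zero the L => cat cat cat zero load zero the L => cat cat cat zero load zero the zero load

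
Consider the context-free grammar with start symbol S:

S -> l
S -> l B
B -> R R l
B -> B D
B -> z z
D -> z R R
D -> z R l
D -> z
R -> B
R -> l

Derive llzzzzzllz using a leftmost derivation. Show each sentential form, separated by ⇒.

S ⇒ lB ⇒ lBD ⇒ lRRlD ⇒ llRlD ⇒ llBlD ⇒ llBDlD ⇒ llzzDlD ⇒ llzzzRllD ⇒ llzzzBllD ⇒ llzzzzzllD ⇒ llzzzzzllz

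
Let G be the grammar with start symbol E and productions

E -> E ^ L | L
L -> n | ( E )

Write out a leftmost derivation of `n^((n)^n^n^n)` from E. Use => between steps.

E => E^L   [E -> E ^ L]
E^L => L^L   [E -> L]
L^L => n^L   [L -> n]
n^L => n^(E)   [L -> ( E )]
n^(E) => n^(E^L)   [E -> E ^ L]
n^(E^L) => n^(E^L^L)   [E -> E ^ L]
n^(E^L^L) => n^(E^L^L^L)   [E -> E ^ L]
n^(E^L^L^L) => n^(L^L^L^L)   [E -> L]
n^(L^L^L^L) => n^((E)^L^L^L)   [L -> ( E )]
n^((E)^L^L^L) => n^((L)^L^L^L)   [E -> L]
n^((L)^L^L^L) => n^((n)^L^L^L)   [L -> n]
n^((n)^L^L^L) => n^((n)^n^L^L)   [L -> n]
n^((n)^n^L^L) => n^((n)^n^n^L)   [L -> n]
n^((n)^n^n^L) => n^((n)^n^n^n)   [L -> n]

E => E^L => L^L => n^L => n^(E) => n^(E^L) => n^(E^L^L) => n^(E^L^L^L) => n^(L^L^L^L) => n^((E)^L^L^L) => n^((L)^L^L^L) => n^((n)^L^L^L) => n^((n)^n^L^L) => n^((n)^n^n^L) => n^((n)^n^n^n)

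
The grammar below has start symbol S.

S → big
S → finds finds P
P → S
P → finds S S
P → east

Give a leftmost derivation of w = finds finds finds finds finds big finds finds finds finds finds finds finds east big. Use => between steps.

S => finds finds P => finds finds S => finds finds finds finds P => finds finds finds finds finds S S => finds finds finds finds finds big S => finds finds finds finds finds big finds finds P => finds finds finds finds finds big finds finds finds S S => finds finds finds finds finds big finds finds finds finds finds P S => finds finds finds finds finds big finds finds finds finds finds S S => finds finds finds finds finds big finds finds finds finds finds finds finds P S => finds finds finds finds finds big finds finds finds finds finds finds finds east S => finds finds finds finds finds big finds finds finds finds finds finds finds east big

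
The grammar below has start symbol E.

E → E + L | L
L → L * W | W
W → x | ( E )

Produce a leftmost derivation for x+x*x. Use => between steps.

E => E+L   [E → E + L]
E+L => L+L   [E → L]
L+L => W+L   [L → W]
W+L => x+L   [W → x]
x+L => x+L*W   [L → L * W]
x+L*W => x+W*W   [L → W]
x+W*W => x+x*W   [W → x]
x+x*W => x+x*x   [W → x]

E => E+L => L+L => W+L => x+L => x+L*W => x+W*W => x+x*W => x+x*x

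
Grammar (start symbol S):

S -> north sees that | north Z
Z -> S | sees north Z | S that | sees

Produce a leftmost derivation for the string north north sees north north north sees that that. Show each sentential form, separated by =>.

S => north Z => north S that => north north Z that => north north sees north Z that => north north sees north S that that => north north sees north north Z that that => north north sees north north S that that => north north sees north north north Z that that => north north sees north north north sees that that

S => north Z   [S -> north Z]
north Z => north S that   [Z -> S that]
north S that => north north Z that   [S -> north Z]
north north Z that => north north sees north Z that   [Z -> sees north Z]
north north sees north Z that => north north sees north S that that   [Z -> S that]
north north sees north S that that => north north sees north north Z that that   [S -> north Z]
north north sees north north Z that that => north north sees north north S that that   [Z -> S]
north north sees north north S that that => north north sees north north north Z that that   [S -> north Z]
north north sees north north north Z that that => north north sees north north north sees that that   [Z -> sees]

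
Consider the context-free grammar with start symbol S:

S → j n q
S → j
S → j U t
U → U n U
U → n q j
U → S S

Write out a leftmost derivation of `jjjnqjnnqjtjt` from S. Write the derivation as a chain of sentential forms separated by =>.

S => jUt   [S → j U t]
jUt => jSSt   [U → S S]
jSSt => jjUtSt   [S → j U t]
jjUtSt => jjUnUtSt   [U → U n U]
jjUnUtSt => jjSSnUtSt   [U → S S]
jjSSnUtSt => jjjnqSnUtSt   [S → j n q]
jjjnqSnUtSt => jjjnqjnUtSt   [S → j]
jjjnqjnUtSt => jjjnqjnnqjtSt   [U → n q j]
jjjnqjnnqjtSt => jjjnqjnnqjtjt   [S → j]

S => jUt => jSSt => jjUtSt => jjUnUtSt => jjSSnUtSt => jjjnqSnUtSt => jjjnqjnUtSt => jjjnqjnnqjtSt => jjjnqjnnqjtjt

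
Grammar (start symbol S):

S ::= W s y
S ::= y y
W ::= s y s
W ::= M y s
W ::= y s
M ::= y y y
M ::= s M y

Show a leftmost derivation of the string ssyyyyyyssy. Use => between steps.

S=>Wsy=>Myssy=>sMyyssy=>ssMyyyssy=>ssyyyyyyssy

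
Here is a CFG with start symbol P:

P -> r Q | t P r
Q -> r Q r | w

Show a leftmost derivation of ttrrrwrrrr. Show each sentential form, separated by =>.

P=>tPr=>ttPrr=>ttrQrr=>ttrrQrrr=>ttrrrQrrrr=>ttrrrwrrrr

P => tPr   [P -> t P r]
tPr => ttPrr   [P -> t P r]
ttPrr => ttrQrr   [P -> r Q]
ttrQrr => ttrrQrrr   [Q -> r Q r]
ttrrQrrr => ttrrrQrrrr   [Q -> r Q r]
ttrrrQrrrr => ttrrrwrrrr   [Q -> w]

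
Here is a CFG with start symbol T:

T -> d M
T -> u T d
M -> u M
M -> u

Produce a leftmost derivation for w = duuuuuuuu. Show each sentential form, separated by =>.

T => dM   [T -> d M]
dM => duM   [M -> u M]
duM => duuM   [M -> u M]
duuM => duuuM   [M -> u M]
duuuM => duuuuM   [M -> u M]
duuuuM => duuuuuM   [M -> u M]
duuuuuM => duuuuuuM   [M -> u M]
duuuuuuM => duuuuuuuM   [M -> u M]
duuuuuuuM => duuuuuuuu   [M -> u]

T => dM => duM => duuM => duuuM => duuuuM => duuuuuM => duuuuuuM => duuuuuuuM => duuuuuuuu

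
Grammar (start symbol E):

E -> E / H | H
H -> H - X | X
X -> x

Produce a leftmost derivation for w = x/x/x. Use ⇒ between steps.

E ⇒ E/H ⇒ E/H/H ⇒ H/H/H ⇒ X/H/H ⇒ x/H/H ⇒ x/X/H ⇒ x/x/H ⇒ x/x/X ⇒ x/x/x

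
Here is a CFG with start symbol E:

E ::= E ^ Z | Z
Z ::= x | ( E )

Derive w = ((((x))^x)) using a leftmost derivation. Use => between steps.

E => Z   [E ::= Z]
Z => (E)   [Z ::= ( E )]
(E) => (Z)   [E ::= Z]
(Z) => ((E))   [Z ::= ( E )]
((E)) => ((E^Z))   [E ::= E ^ Z]
((E^Z)) => ((Z^Z))   [E ::= Z]
((Z^Z)) => (((E)^Z))   [Z ::= ( E )]
(((E)^Z)) => (((Z)^Z))   [E ::= Z]
(((Z)^Z)) => ((((E))^Z))   [Z ::= ( E )]
((((E))^Z)) => ((((Z))^Z))   [E ::= Z]
((((Z))^Z)) => ((((x))^Z))   [Z ::= x]
((((x))^Z)) => ((((x))^x))   [Z ::= x]

E => Z => (E) => (Z) => ((E)) => ((E^Z)) => ((Z^Z)) => (((E)^Z)) => (((Z)^Z)) => ((((E))^Z)) => ((((Z))^Z)) => ((((x))^Z)) => ((((x))^x))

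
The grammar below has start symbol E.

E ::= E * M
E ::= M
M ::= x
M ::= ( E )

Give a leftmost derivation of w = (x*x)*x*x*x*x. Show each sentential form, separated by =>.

E => E*M   [E ::= E * M]
E*M => E*M*M   [E ::= E * M]
E*M*M => E*M*M*M   [E ::= E * M]
E*M*M*M => E*M*M*M*M   [E ::= E * M]
E*M*M*M*M => M*M*M*M*M   [E ::= M]
M*M*M*M*M => (E)*M*M*M*M   [M ::= ( E )]
(E)*M*M*M*M => (E*M)*M*M*M*M   [E ::= E * M]
(E*M)*M*M*M*M => (M*M)*M*M*M*M   [E ::= M]
(M*M)*M*M*M*M => (x*M)*M*M*M*M   [M ::= x]
(x*M)*M*M*M*M => (x*x)*M*M*M*M   [M ::= x]
(x*x)*M*M*M*M => (x*x)*x*M*M*M   [M ::= x]
(x*x)*x*M*M*M => (x*x)*x*x*M*M   [M ::= x]
(x*x)*x*x*M*M => (x*x)*x*x*x*M   [M ::= x]
(x*x)*x*x*x*M => (x*x)*x*x*x*x   [M ::= x]

E => E*M => E*M*M => E*M*M*M => E*M*M*M*M => M*M*M*M*M => (E)*M*M*M*M => (E*M)*M*M*M*M => (M*M)*M*M*M*M => (x*M)*M*M*M*M => (x*x)*M*M*M*M => (x*x)*x*M*M*M => (x*x)*x*x*M*M => (x*x)*x*x*x*M => (x*x)*x*x*x*x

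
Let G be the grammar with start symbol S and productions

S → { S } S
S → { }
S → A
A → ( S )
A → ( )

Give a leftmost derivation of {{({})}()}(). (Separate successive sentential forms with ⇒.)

S ⇒ {S}S   [S → { S } S]
{S}S ⇒ {{S}S}S   [S → { S } S]
{{S}S}S ⇒ {{A}S}S   [S → A]
{{A}S}S ⇒ {{(S)}S}S   [A → ( S )]
{{(S)}S}S ⇒ {{({})}S}S   [S → { }]
{{({})}S}S ⇒ {{({})}A}S   [S → A]
{{({})}A}S ⇒ {{({})}()}S   [A → ( )]
{{({})}()}S ⇒ {{({})}()}A   [S → A]
{{({})}()}A ⇒ {{({})}()}()   [A → ( )]

S ⇒ {S}S ⇒ {{S}S}S ⇒ {{A}S}S ⇒ {{(S)}S}S ⇒ {{({})}S}S ⇒ {{({})}A}S ⇒ {{({})}()}S ⇒ {{({})}()}A ⇒ {{({})}()}()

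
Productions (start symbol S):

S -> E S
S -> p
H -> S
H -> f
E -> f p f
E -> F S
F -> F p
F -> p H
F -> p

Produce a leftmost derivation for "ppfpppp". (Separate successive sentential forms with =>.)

S => ES => FSS => pHSS => pSSS => pESSS => pFSSSS => ppHSSSS => ppfSSSS => ppfpSSS => ppfppSS => ppfpppS => ppfpppp

S => ES   [S -> E S]
ES => FSS   [E -> F S]
FSS => pHSS   [F -> p H]
pHSS => pSSS   [H -> S]
pSSS => pESSS   [S -> E S]
pESSS => pFSSSS   [E -> F S]
pFSSSS => ppHSSSS   [F -> p H]
ppHSSSS => ppfSSSS   [H -> f]
ppfSSSS => ppfpSSS   [S -> p]
ppfpSSS => ppfppSS   [S -> p]
ppfppSS => ppfpppS   [S -> p]
ppfpppS => ppfpppp   [S -> p]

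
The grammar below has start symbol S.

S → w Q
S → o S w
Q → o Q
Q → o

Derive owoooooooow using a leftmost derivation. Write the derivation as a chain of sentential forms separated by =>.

S => oSw   [S → o S w]
oSw => owQw   [S → w Q]
owQw => owoQw   [Q → o Q]
owoQw => owooQw   [Q → o Q]
owooQw => owoooQw   [Q → o Q]
owoooQw => owooooQw   [Q → o Q]
owooooQw => owoooooQw   [Q → o Q]
owoooooQw => owooooooQw   [Q → o Q]
owooooooQw => owoooooooQw   [Q → o Q]
owoooooooQw => owoooooooow   [Q → o]

S => oSw => owQw => owoQw => owooQw => owoooQw => owooooQw => owoooooQw => owooooooQw => owoooooooQw => owoooooooow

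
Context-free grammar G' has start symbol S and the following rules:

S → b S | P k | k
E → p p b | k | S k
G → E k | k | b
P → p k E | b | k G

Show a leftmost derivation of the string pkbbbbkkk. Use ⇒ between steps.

S ⇒ Pk ⇒ pkEk ⇒ pkSkk ⇒ pkbSkk ⇒ pkbbSkk ⇒ pkbbbSkk ⇒ pkbbbPkkk ⇒ pkbbbbkkk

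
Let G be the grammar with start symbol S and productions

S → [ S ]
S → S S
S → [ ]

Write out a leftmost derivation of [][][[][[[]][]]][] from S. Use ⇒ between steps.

S ⇒ SS ⇒ []S ⇒ []SS ⇒ []SSS ⇒ [][]SS ⇒ [][][S]S ⇒ [][][SS]S ⇒ [][][[]S]S ⇒ [][][[][S]]S ⇒ [][][[][SS]]S ⇒ [][][[][[S]S]]S ⇒ [][][[][[[]]S]]S ⇒ [][][[][[[]][]]]S ⇒ [][][[][[[]][]]][]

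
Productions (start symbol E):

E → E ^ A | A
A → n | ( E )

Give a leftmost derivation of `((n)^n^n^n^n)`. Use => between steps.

E=>A=>(E)=>(E^A)=>(E^A^A)=>(E^A^A^A)=>(E^A^A^A^A)=>(A^A^A^A^A)=>((E)^A^A^A^A)=>((A)^A^A^A^A)=>((n)^A^A^A^A)=>((n)^n^A^A^A)=>((n)^n^n^A^A)=>((n)^n^n^n^A)=>((n)^n^n^n^n)

E => A   [E → A]
A => (E)   [A → ( E )]
(E) => (E^A)   [E → E ^ A]
(E^A) => (E^A^A)   [E → E ^ A]
(E^A^A) => (E^A^A^A)   [E → E ^ A]
(E^A^A^A) => (E^A^A^A^A)   [E → E ^ A]
(E^A^A^A^A) => (A^A^A^A^A)   [E → A]
(A^A^A^A^A) => ((E)^A^A^A^A)   [A → ( E )]
((E)^A^A^A^A) => ((A)^A^A^A^A)   [E → A]
((A)^A^A^A^A) => ((n)^A^A^A^A)   [A → n]
((n)^A^A^A^A) => ((n)^n^A^A^A)   [A → n]
((n)^n^A^A^A) => ((n)^n^n^A^A)   [A → n]
((n)^n^n^A^A) => ((n)^n^n^n^A)   [A → n]
((n)^n^n^n^A) => ((n)^n^n^n^n)   [A → n]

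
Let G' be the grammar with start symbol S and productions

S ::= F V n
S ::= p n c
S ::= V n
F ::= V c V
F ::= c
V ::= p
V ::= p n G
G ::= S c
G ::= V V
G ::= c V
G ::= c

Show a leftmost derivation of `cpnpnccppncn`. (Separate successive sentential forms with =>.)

S => FVn => cVn => cpnGn => cpnScn => cpnFVncn => cpnVcVVncn => cpnpnGcVVncn => cpnpnccVVncn => cpnpnccpVncn => cpnpnccppncn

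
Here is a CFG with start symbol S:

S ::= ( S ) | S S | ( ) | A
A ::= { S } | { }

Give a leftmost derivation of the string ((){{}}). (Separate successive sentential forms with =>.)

S => (S)   [S ::= ( S )]
(S) => (SS)   [S ::= S S]
(SS) => (()S)   [S ::= ( )]
(()S) => (()A)   [S ::= A]
(()A) => ((){S})   [A ::= { S }]
((){S}) => ((){A})   [S ::= A]
((){A}) => ((){{}})   [A ::= { }]

S => (S) => (SS) => (()S) => (()A) => ((){S}) => ((){A}) => ((){{}})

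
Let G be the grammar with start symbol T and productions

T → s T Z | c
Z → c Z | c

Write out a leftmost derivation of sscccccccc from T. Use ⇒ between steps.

T ⇒ sTZ ⇒ ssTZZ ⇒ sscZZ ⇒ ssccZZ ⇒ sscccZ ⇒ ssccccZ ⇒ sscccccZ ⇒ ssccccccZ ⇒ sscccccccZ ⇒ sscccccccc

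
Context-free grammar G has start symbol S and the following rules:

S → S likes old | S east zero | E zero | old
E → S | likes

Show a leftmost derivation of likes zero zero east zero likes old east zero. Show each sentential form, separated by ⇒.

S ⇒ S east zero ⇒ S likes old east zero ⇒ S east zero likes old east zero ⇒ E zero east zero likes old east zero ⇒ S zero east zero likes old east zero ⇒ E zero zero east zero likes old east zero ⇒ likes zero zero east zero likes old east zero

S ⇒ S east zero   [S → S east zero]
S east zero ⇒ S likes old east zero   [S → S likes old]
S likes old east zero ⇒ S east zero likes old east zero   [S → S east zero]
S east zero likes old east zero ⇒ E zero east zero likes old east zero   [S → E zero]
E zero east zero likes old east zero ⇒ S zero east zero likes old east zero   [E → S]
S zero east zero likes old east zero ⇒ E zero zero east zero likes old east zero   [S → E zero]
E zero zero east zero likes old east zero ⇒ likes zero zero east zero likes old east zero   [E → likes]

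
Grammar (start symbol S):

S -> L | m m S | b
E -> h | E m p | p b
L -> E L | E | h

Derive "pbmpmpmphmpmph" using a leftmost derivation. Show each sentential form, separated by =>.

S => L => EL => EmpL => EmpmpL => EmpmpmpL => pbmpmpmpL => pbmpmpmpEL => pbmpmpmpEmpL => pbmpmpmpEmpmpL => pbmpmpmphmpmpL => pbmpmpmphmpmph

S => L   [S -> L]
L => EL   [L -> E L]
EL => EmpL   [E -> E m p]
EmpL => EmpmpL   [E -> E m p]
EmpmpL => EmpmpmpL   [E -> E m p]
EmpmpmpL => pbmpmpmpL   [E -> p b]
pbmpmpmpL => pbmpmpmpEL   [L -> E L]
pbmpmpmpEL => pbmpmpmpEmpL   [E -> E m p]
pbmpmpmpEmpL => pbmpmpmpEmpmpL   [E -> E m p]
pbmpmpmpEmpmpL => pbmpmpmphmpmpL   [E -> h]
pbmpmpmphmpmpL => pbmpmpmphmpmph   [L -> h]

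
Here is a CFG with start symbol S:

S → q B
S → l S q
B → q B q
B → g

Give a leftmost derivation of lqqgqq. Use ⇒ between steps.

S ⇒ lSq ⇒ lqBq ⇒ lqqBqq ⇒ lqqgqq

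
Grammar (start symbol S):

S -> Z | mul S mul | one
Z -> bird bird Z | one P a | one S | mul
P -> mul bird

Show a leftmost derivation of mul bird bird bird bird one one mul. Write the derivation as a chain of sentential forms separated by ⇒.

S ⇒ mul S mul   [S -> mul S mul]
mul S mul ⇒ mul Z mul   [S -> Z]
mul Z mul ⇒ mul bird bird Z mul   [Z -> bird bird Z]
mul bird bird Z mul ⇒ mul bird bird bird bird Z mul   [Z -> bird bird Z]
mul bird bird bird bird Z mul ⇒ mul bird bird bird bird one S mul   [Z -> one S]
mul bird bird bird bird one S mul ⇒ mul bird bird bird bird one one mul   [S -> one]

S ⇒ mul S mul ⇒ mul Z mul ⇒ mul bird bird Z mul ⇒ mul bird bird bird bird Z mul ⇒ mul bird bird bird bird one S mul ⇒ mul bird bird bird bird one one mul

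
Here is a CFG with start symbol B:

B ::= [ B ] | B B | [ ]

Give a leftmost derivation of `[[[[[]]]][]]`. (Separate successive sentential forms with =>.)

B => [B] => [BB] => [[B]B] => [[[B]]B] => [[[[B]]]B] => [[[[[]]]]B] => [[[[[]]]][]]

B => [B]   [B ::= [ B ]]
[B] => [BB]   [B ::= B B]
[BB] => [[B]B]   [B ::= [ B ]]
[[B]B] => [[[B]]B]   [B ::= [ B ]]
[[[B]]B] => [[[[B]]]B]   [B ::= [ B ]]
[[[[B]]]B] => [[[[[]]]]B]   [B ::= [ ]]
[[[[[]]]]B] => [[[[[]]]][]]   [B ::= [ ]]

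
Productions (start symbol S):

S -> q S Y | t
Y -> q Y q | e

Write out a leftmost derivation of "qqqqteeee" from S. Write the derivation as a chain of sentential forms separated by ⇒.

S ⇒ qSY   [S -> q S Y]
qSY ⇒ qqSYY   [S -> q S Y]
qqSYY ⇒ qqqSYYY   [S -> q S Y]
qqqSYYY ⇒ qqqqSYYYY   [S -> q S Y]
qqqqSYYYY ⇒ qqqqtYYYY   [S -> t]
qqqqtYYYY ⇒ qqqqteYYY   [Y -> e]
qqqqteYYY ⇒ qqqqteeYY   [Y -> e]
qqqqteeYY ⇒ qqqqteeeY   [Y -> e]
qqqqteeeY ⇒ qqqqteeee   [Y -> e]

S ⇒ qSY ⇒ qqSYY ⇒ qqqSYYY ⇒ qqqqSYYYY ⇒ qqqqtYYYY ⇒ qqqqteYYY ⇒ qqqqteeYY ⇒ qqqqteeeY ⇒ qqqqteeee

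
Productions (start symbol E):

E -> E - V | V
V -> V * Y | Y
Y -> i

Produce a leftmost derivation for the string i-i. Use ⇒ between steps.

E ⇒ E-V ⇒ V-V ⇒ Y-V ⇒ i-V ⇒ i-Y ⇒ i-i

E ⇒ E-V   [E -> E - V]
E-V ⇒ V-V   [E -> V]
V-V ⇒ Y-V   [V -> Y]
Y-V ⇒ i-V   [Y -> i]
i-V ⇒ i-Y   [V -> Y]
i-Y ⇒ i-i   [Y -> i]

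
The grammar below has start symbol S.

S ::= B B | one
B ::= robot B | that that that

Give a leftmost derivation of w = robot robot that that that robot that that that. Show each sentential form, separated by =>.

S => B B   [S ::= B B]
B B => robot B B   [B ::= robot B]
robot B B => robot robot B B   [B ::= robot B]
robot robot B B => robot robot that that that B   [B ::= that that that]
robot robot that that that B => robot robot that that that robot B   [B ::= robot B]
robot robot that that that robot B => robot robot that that that robot that that that   [B ::= that that that]

S => B B => robot B B => robot robot B B => robot robot that that that B => robot robot that that that robot B => robot robot that that that robot that that that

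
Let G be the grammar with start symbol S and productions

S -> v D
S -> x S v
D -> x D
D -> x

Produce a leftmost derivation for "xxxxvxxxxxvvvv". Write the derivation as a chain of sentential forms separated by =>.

S => xSv => xxSvv => xxxSvvv => xxxxSvvvv => xxxxvDvvvv => xxxxvxDvvvv => xxxxvxxDvvvv => xxxxvxxxDvvvv => xxxxvxxxxDvvvv => xxxxvxxxxxvvvv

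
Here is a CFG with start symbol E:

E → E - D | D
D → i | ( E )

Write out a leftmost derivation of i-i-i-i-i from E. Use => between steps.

E => E-D => E-D-D => E-D-D-D => E-D-D-D-D => D-D-D-D-D => i-D-D-D-D => i-i-D-D-D => i-i-i-D-D => i-i-i-i-D => i-i-i-i-i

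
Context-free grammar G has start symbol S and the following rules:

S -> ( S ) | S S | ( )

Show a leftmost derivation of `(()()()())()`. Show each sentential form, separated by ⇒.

S ⇒ SS ⇒ (S)S ⇒ (SS)S ⇒ (()S)S ⇒ (()SS)S ⇒ (()SSS)S ⇒ (()()SS)S ⇒ (()()()S)S ⇒ (()()()())S ⇒ (()()()())()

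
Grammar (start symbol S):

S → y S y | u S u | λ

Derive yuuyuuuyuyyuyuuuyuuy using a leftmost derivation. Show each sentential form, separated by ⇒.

S ⇒ ySy ⇒ yuSuy ⇒ yuuSuuy ⇒ yuuySyuuy ⇒ yuuyuSuyuuy ⇒ yuuyuuSuuyuuy ⇒ yuuyuuuSuuuyuuy ⇒ yuuyuuuySyuuuyuuy ⇒ yuuyuuuyuSuyuuuyuuy ⇒ yuuyuuuyuySyuyuuuyuuy ⇒ yuuyuuuyuyyuyuuuyuuy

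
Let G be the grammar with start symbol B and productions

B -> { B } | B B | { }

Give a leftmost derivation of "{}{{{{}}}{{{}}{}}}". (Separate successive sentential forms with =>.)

B=>BB=>{}B=>{}{B}=>{}{BB}=>{}{{B}B}=>{}{{{B}}B}=>{}{{{{}}}B}=>{}{{{{}}}{B}}=>{}{{{{}}}{BB}}=>{}{{{{}}}{{B}B}}=>{}{{{{}}}{{{}}B}}=>{}{{{{}}}{{{}}{}}}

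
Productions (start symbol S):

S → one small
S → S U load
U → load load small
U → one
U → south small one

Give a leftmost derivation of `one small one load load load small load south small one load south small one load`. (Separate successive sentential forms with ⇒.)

S ⇒ S U load   [S → S U load]
S U load ⇒ S U load U load   [S → S U load]
S U load U load ⇒ S U load U load U load   [S → S U load]
S U load U load U load ⇒ S U load U load U load U load   [S → S U load]
S U load U load U load U load ⇒ one small U load U load U load U load   [S → one small]
one small U load U load U load U load ⇒ one small one load U load U load U load   [U → one]
one small one load U load U load U load ⇒ one small one load load load small load U load U load   [U → load load small]
one small one load load load small load U load U load ⇒ one small one load load load small load south small one load U load   [U → south small one]
one small one load load load small load south small one load U load ⇒ one small one load load load small load south small one load south small one load   [U → south small one]

S ⇒ S U load ⇒ S U load U load ⇒ S U load U load U load ⇒ S U load U load U load U load ⇒ one small U load U load U load U load ⇒ one small one load U load U load U load ⇒ one small one load load load small load U load U load ⇒ one small one load load load small load south small one load U load ⇒ one small one load load load small load south small one load south small one load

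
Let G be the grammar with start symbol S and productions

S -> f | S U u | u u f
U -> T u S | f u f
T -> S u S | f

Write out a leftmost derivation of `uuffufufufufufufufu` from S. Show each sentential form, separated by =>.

S => SUu => SUuUu => SUuUuUu => SUuUuUuUu => uufUuUuUuUu => uuffufuUuUuUu => uuffufufufuUuUu => uuffufufufufufuUu => uuffufufufufufufufu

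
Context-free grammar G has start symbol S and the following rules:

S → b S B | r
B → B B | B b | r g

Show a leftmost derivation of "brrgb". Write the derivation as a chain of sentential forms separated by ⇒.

S⇒bSB⇒brB⇒brBb⇒brrgb

S ⇒ bSB   [S → b S B]
bSB ⇒ brB   [S → r]
brB ⇒ brBb   [B → B b]
brBb ⇒ brrgb   [B → r g]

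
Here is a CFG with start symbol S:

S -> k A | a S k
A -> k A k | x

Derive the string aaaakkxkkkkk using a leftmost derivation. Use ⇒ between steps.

S⇒aSk⇒aaSkk⇒aaaSkkk⇒aaaaSkkkk⇒aaaakAkkkk⇒aaaakkAkkkkk⇒aaaakkxkkkkk

S ⇒ aSk   [S -> a S k]
aSk ⇒ aaSkk   [S -> a S k]
aaSkk ⇒ aaaSkkk   [S -> a S k]
aaaSkkk ⇒ aaaaSkkkk   [S -> a S k]
aaaaSkkkk ⇒ aaaakAkkkk   [S -> k A]
aaaakAkkkk ⇒ aaaakkAkkkkk   [A -> k A k]
aaaakkAkkkkk ⇒ aaaakkxkkkkk   [A -> x]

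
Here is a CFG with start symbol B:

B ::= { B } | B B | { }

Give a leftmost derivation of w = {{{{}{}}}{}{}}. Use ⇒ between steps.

B⇒{B}⇒{BB}⇒{BBB}⇒{{B}BB}⇒{{{B}}BB}⇒{{{BB}}BB}⇒{{{{}B}}BB}⇒{{{{}{}}}BB}⇒{{{{}{}}}{}B}⇒{{{{}{}}}{}{}}

B ⇒ {B}   [B ::= { B }]
{B} ⇒ {BB}   [B ::= B B]
{BB} ⇒ {BBB}   [B ::= B B]
{BBB} ⇒ {{B}BB}   [B ::= { B }]
{{B}BB} ⇒ {{{B}}BB}   [B ::= { B }]
{{{B}}BB} ⇒ {{{BB}}BB}   [B ::= B B]
{{{BB}}BB} ⇒ {{{{}B}}BB}   [B ::= { }]
{{{{}B}}BB} ⇒ {{{{}{}}}BB}   [B ::= { }]
{{{{}{}}}BB} ⇒ {{{{}{}}}{}B}   [B ::= { }]
{{{{}{}}}{}B} ⇒ {{{{}{}}}{}{}}   [B ::= { }]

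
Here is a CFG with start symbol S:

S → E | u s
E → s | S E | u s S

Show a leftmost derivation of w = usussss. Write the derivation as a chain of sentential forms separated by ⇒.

S⇒E⇒usS⇒usE⇒usSE⇒usEE⇒usSEE⇒usEEE⇒usSEEE⇒ususEEE⇒usussEE⇒ususssE⇒usussss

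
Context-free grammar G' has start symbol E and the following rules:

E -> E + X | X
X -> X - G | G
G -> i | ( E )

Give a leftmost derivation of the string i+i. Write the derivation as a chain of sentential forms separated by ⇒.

E ⇒ E+X   [E -> E + X]
E+X ⇒ X+X   [E -> X]
X+X ⇒ G+X   [X -> G]
G+X ⇒ i+X   [G -> i]
i+X ⇒ i+G   [X -> G]
i+G ⇒ i+i   [G -> i]

E ⇒ E+X ⇒ X+X ⇒ G+X ⇒ i+X ⇒ i+G ⇒ i+i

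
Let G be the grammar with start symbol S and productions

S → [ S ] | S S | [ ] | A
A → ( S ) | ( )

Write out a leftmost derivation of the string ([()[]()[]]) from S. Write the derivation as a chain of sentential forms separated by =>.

S => A => (S) => ([S]) => ([SS]) => ([SSS]) => ([ASS]) => ([()SS]) => ([()[]S]) => ([()[]SS]) => ([()[]AS]) => ([()[]()S]) => ([()[]()[]])

S => A   [S → A]
A => (S)   [A → ( S )]
(S) => ([S])   [S → [ S ]]
([S]) => ([SS])   [S → S S]
([SS]) => ([SSS])   [S → S S]
([SSS]) => ([ASS])   [S → A]
([ASS]) => ([()SS])   [A → ( )]
([()SS]) => ([()[]S])   [S → [ ]]
([()[]S]) => ([()[]SS])   [S → S S]
([()[]SS]) => ([()[]AS])   [S → A]
([()[]AS]) => ([()[]()S])   [A → ( )]
([()[]()S]) => ([()[]()[]])   [S → [ ]]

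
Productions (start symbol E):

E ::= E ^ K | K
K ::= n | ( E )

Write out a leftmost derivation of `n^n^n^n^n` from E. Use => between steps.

E => E^K   [E ::= E ^ K]
E^K => E^K^K   [E ::= E ^ K]
E^K^K => E^K^K^K   [E ::= E ^ K]
E^K^K^K => E^K^K^K^K   [E ::= E ^ K]
E^K^K^K^K => K^K^K^K^K   [E ::= K]
K^K^K^K^K => n^K^K^K^K   [K ::= n]
n^K^K^K^K => n^n^K^K^K   [K ::= n]
n^n^K^K^K => n^n^n^K^K   [K ::= n]
n^n^n^K^K => n^n^n^n^K   [K ::= n]
n^n^n^n^K => n^n^n^n^n   [K ::= n]

E => E^K => E^K^K => E^K^K^K => E^K^K^K^K => K^K^K^K^K => n^K^K^K^K => n^n^K^K^K => n^n^n^K^K => n^n^n^n^K => n^n^n^n^n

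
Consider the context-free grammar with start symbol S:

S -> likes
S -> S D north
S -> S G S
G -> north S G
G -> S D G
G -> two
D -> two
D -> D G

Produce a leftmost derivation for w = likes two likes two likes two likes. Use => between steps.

S => S G S => S G S G S => S G S G S G S => likes G S G S G S => likes two S G S G S => likes two likes G S G S => likes two likes two S G S => likes two likes two likes G S => likes two likes two likes two S => likes two likes two likes two likes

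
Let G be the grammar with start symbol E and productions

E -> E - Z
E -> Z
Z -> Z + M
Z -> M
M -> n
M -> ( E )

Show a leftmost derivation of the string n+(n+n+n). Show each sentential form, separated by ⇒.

E ⇒ Z ⇒ Z+M ⇒ M+M ⇒ n+M ⇒ n+(E) ⇒ n+(Z) ⇒ n+(Z+M) ⇒ n+(Z+M+M) ⇒ n+(M+M+M) ⇒ n+(n+M+M) ⇒ n+(n+n+M) ⇒ n+(n+n+n)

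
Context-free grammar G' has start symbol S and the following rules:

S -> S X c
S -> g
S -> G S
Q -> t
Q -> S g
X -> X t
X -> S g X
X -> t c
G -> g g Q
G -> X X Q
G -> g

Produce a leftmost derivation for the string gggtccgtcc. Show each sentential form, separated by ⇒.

S ⇒ SXc ⇒ gXc ⇒ gSgXc ⇒ gSXcgXc ⇒ gGSXcgXc ⇒ ggSXcgXc ⇒ gggXcgXc ⇒ gggtccgXc ⇒ gggtccgtcc

S ⇒ SXc   [S -> S X c]
SXc ⇒ gXc   [S -> g]
gXc ⇒ gSgXc   [X -> S g X]
gSgXc ⇒ gSXcgXc   [S -> S X c]
gSXcgXc ⇒ gGSXcgXc   [S -> G S]
gGSXcgXc ⇒ ggSXcgXc   [G -> g]
ggSXcgXc ⇒ gggXcgXc   [S -> g]
gggXcgXc ⇒ gggtccgXc   [X -> t c]
gggtccgXc ⇒ gggtccgtcc   [X -> t c]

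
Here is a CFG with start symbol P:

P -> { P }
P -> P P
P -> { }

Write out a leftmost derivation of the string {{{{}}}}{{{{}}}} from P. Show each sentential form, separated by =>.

P => PP => {P}P => {{P}}P => {{{P}}}P => {{{{}}}}P => {{{{}}}}{P} => {{{{}}}}{{P}} => {{{{}}}}{{{P}}} => {{{{}}}}{{{{}}}}

P => PP   [P -> P P]
PP => {P}P   [P -> { P }]
{P}P => {{P}}P   [P -> { P }]
{{P}}P => {{{P}}}P   [P -> { P }]
{{{P}}}P => {{{{}}}}P   [P -> { }]
{{{{}}}}P => {{{{}}}}{P}   [P -> { P }]
{{{{}}}}{P} => {{{{}}}}{{P}}   [P -> { P }]
{{{{}}}}{{P}} => {{{{}}}}{{{P}}}   [P -> { P }]
{{{{}}}}{{{P}}} => {{{{}}}}{{{{}}}}   [P -> { }]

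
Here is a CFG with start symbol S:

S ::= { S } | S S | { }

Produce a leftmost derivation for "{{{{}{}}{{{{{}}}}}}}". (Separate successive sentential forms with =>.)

S => {S}   [S ::= { S }]
{S} => {{S}}   [S ::= { S }]
{{S}} => {{SS}}   [S ::= S S]
{{SS}} => {{{S}S}}   [S ::= { S }]
{{{S}S}} => {{{SS}S}}   [S ::= S S]
{{{SS}S}} => {{{{}S}S}}   [S ::= { }]
{{{{}S}S}} => {{{{}{}}S}}   [S ::= { }]
{{{{}{}}S}} => {{{{}{}}{S}}}   [S ::= { S }]
{{{{}{}}{S}}} => {{{{}{}}{{S}}}}   [S ::= { S }]
{{{{}{}}{{S}}}} => {{{{}{}}{{{S}}}}}   [S ::= { S }]
{{{{}{}}{{{S}}}}} => {{{{}{}}{{{{S}}}}}}   [S ::= { S }]
{{{{}{}}{{{{S}}}}}} => {{{{}{}}{{{{{}}}}}}}   [S ::= { }]

S=>{S}=>{{S}}=>{{SS}}=>{{{S}S}}=>{{{SS}S}}=>{{{{}S}S}}=>{{{{}{}}S}}=>{{{{}{}}{S}}}=>{{{{}{}}{{S}}}}=>{{{{}{}}{{{S}}}}}=>{{{{}{}}{{{{S}}}}}}=>{{{{}{}}{{{{{}}}}}}}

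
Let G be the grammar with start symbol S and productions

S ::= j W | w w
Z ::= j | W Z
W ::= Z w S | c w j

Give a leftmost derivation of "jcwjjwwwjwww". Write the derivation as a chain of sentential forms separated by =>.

S => jW   [S ::= j W]
jW => jZwS   [W ::= Z w S]
jZwS => jWZwS   [Z ::= W Z]
jWZwS => jZwSZwS   [W ::= Z w S]
jZwSZwS => jWZwSZwS   [Z ::= W Z]
jWZwSZwS => jcwjZwSZwS   [W ::= c w j]
jcwjZwSZwS => jcwjjwSZwS   [Z ::= j]
jcwjjwSZwS => jcwjjwwwZwS   [S ::= w w]
jcwjjwwwZwS => jcwjjwwwjwS   [Z ::= j]
jcwjjwwwjwS => jcwjjwwwjwww   [S ::= w w]

S => jW => jZwS => jWZwS => jZwSZwS => jWZwSZwS => jcwjZwSZwS => jcwjjwSZwS => jcwjjwwwZwS => jcwjjwwwjwS => jcwjjwwwjwww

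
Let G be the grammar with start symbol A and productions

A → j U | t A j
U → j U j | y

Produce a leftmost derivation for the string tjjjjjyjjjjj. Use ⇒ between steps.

A ⇒ tAj   [A → t A j]
tAj ⇒ tjUj   [A → j U]
tjUj ⇒ tjjUjj   [U → j U j]
tjjUjj ⇒ tjjjUjjj   [U → j U j]
tjjjUjjj ⇒ tjjjjUjjjj   [U → j U j]
tjjjjUjjjj ⇒ tjjjjjUjjjjj   [U → j U j]
tjjjjjUjjjjj ⇒ tjjjjjyjjjjj   [U → y]

A ⇒ tAj ⇒ tjUj ⇒ tjjUjj ⇒ tjjjUjjj ⇒ tjjjjUjjjj ⇒ tjjjjjUjjjjj ⇒ tjjjjjyjjjjj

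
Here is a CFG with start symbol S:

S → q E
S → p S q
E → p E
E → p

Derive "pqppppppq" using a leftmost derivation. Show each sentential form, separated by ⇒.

S ⇒ pSq   [S → p S q]
pSq ⇒ pqEq   [S → q E]
pqEq ⇒ pqpEq   [E → p E]
pqpEq ⇒ pqppEq   [E → p E]
pqppEq ⇒ pqpppEq   [E → p E]
pqpppEq ⇒ pqppppEq   [E → p E]
pqppppEq ⇒ pqpppppEq   [E → p E]
pqpppppEq ⇒ pqppppppq   [E → p]

S⇒pSq⇒pqEq⇒pqpEq⇒pqppEq⇒pqpppEq⇒pqppppEq⇒pqpppppEq⇒pqppppppq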